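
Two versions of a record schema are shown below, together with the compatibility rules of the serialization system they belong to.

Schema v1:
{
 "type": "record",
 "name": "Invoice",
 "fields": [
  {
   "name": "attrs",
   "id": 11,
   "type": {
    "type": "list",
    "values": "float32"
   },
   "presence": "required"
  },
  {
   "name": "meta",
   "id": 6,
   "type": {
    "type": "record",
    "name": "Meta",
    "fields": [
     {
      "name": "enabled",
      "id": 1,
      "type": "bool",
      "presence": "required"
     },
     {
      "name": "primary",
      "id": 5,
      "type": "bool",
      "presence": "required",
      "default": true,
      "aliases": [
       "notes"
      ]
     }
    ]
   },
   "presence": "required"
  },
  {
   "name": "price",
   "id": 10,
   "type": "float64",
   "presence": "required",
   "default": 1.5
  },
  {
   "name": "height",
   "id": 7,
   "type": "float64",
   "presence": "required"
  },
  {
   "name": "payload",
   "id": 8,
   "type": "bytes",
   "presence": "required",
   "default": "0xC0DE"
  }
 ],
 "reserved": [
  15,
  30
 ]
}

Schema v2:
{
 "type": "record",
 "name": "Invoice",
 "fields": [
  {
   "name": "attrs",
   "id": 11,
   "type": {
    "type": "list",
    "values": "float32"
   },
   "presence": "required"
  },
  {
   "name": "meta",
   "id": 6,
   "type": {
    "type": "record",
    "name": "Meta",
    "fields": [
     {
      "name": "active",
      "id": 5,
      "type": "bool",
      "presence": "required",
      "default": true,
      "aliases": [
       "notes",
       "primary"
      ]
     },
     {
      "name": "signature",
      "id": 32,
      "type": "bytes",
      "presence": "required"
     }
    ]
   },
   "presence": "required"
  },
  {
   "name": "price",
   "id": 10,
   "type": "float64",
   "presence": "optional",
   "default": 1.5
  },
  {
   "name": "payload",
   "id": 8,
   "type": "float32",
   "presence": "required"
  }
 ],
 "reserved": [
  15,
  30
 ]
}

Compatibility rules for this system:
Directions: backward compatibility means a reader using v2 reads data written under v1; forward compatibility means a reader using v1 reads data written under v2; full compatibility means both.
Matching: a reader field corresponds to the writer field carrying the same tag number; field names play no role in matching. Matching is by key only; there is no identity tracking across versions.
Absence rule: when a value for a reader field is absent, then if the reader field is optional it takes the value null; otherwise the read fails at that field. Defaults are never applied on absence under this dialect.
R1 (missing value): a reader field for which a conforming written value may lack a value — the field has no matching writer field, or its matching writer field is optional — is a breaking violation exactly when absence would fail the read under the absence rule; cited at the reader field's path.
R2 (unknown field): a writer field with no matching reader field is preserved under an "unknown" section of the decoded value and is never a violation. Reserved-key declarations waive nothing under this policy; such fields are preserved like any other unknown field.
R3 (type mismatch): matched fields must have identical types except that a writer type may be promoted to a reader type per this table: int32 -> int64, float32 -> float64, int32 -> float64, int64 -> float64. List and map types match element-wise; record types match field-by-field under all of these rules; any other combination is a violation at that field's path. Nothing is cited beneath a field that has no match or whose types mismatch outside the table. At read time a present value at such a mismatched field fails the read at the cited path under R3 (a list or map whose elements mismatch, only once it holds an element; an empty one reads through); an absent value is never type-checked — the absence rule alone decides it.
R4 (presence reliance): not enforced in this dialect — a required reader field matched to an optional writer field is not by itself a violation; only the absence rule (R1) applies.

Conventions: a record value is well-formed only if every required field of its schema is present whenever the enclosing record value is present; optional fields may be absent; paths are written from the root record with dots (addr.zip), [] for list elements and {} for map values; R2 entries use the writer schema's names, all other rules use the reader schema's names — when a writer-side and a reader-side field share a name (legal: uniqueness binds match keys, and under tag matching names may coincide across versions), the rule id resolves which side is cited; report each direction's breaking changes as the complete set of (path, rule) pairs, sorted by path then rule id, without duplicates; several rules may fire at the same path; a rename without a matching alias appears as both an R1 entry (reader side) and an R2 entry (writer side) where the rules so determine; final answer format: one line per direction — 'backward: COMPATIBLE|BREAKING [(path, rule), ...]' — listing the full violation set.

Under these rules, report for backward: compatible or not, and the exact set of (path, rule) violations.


arrows below run writer -> reader for Invoice
backward for Invoice (reader v2, writer v1):
  list<float32> -> list<float32>, writer required: attrs aligns to attrs
  Meta -> Meta, writer required: meta aligns to meta
  float64 -> float64, writer required: price aligns to price
  bytes -> float32, writer required: payload aligns to payload
  writer field height has no reader counterpart
  bool -> bool, writer required: meta.active aligns to meta.primary
  meta.signature: no writer match
  writer field meta.enabled has no reader counterpart
  breaking: (meta.signature, R1)
  breaking: (payload, R3)
  => 2 violation(s): backward is BREAKING for Invoice
the other Invoice changes do not affect what is asked:
  removed field enabled from record Meta -> matters only for Invoice's forward compatibility — outside the asked direction
  renamed field primary to active in record Meta (alias primary declared on the renamed field) -> triggers nothing under Invoice's printed rules — same verdict
  field price in record Invoice: required changed to optional -> matters only for Invoice's forward compatibility — outside the asked direction
  removed field height from record Invoice -> matters only for Invoice's forward compatibility — outside the asked direction

backward: BREAKING [(meta.signature, R1), (payload, R3)]


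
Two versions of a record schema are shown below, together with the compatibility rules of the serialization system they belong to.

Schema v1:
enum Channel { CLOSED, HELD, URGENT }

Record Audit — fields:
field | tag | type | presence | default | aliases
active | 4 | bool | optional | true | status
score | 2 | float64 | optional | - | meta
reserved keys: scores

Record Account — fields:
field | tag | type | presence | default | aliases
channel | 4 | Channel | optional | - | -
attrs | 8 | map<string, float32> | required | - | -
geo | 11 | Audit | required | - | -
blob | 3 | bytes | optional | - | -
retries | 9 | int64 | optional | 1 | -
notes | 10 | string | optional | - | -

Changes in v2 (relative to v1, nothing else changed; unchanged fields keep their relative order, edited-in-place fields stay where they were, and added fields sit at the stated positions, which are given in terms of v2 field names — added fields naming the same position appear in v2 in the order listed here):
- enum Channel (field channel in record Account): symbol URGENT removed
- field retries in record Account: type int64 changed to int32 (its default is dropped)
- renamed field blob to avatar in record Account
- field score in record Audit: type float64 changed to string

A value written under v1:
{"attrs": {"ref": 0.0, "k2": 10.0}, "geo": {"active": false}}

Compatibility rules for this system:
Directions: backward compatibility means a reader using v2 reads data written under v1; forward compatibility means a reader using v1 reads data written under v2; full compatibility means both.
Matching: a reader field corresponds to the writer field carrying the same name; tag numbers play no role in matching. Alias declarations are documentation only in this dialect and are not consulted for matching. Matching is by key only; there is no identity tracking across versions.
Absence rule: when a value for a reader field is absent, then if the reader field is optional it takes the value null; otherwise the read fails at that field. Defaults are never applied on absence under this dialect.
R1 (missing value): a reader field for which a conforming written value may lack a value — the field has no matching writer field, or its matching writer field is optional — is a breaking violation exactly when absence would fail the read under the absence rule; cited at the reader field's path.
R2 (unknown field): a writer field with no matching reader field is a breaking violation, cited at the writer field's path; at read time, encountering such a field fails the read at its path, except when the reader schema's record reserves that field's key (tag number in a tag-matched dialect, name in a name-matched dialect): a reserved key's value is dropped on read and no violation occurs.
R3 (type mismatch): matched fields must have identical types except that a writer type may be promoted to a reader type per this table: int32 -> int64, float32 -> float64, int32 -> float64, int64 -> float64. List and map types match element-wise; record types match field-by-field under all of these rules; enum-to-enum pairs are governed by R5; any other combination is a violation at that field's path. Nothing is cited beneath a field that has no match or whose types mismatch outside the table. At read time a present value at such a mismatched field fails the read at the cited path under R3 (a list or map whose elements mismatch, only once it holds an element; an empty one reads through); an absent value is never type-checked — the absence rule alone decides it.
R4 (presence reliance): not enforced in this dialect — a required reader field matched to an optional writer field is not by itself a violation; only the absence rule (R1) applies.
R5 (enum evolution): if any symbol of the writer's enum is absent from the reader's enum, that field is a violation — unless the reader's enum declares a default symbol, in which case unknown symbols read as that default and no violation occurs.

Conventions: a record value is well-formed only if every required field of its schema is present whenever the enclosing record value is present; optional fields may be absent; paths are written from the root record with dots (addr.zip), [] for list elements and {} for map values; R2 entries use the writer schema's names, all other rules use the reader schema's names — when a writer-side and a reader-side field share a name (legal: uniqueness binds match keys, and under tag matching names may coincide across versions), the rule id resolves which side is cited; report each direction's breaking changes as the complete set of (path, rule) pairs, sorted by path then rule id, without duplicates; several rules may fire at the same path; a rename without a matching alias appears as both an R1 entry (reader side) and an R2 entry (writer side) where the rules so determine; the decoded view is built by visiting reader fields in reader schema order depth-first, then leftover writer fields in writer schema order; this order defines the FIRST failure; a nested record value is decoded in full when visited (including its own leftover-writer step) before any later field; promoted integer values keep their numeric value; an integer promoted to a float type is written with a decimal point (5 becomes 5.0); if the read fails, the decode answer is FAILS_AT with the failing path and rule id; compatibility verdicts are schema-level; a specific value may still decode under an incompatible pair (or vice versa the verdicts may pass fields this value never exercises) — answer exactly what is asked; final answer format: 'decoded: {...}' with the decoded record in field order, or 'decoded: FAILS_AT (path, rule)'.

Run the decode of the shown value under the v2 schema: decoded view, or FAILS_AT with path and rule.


decoded: {"channel": null, "attrs": {"ref": 0.0, "k2": 10.0}, "geo": {"active": false, "score": null}, "avatar": null, "retries": null, "notes": null}

in Account below, arrows point writer -> reader
decoding the Account value with the v2 reader:
  channel := null (absent, optional -> null)
  attrs := {"ref": 0.0, "k2": 10.0}
  geo.active := false
  geo.score := null (absent, optional -> null)
  avatar := null (absent, optional -> null)
  retries := null (absent, optional -> null)
  notes := null (absent, optional -> null)
  => decoded: {"channel": null, "attrs": {"ref": 0.0, "k2": 10.0}, "geo": {"active": false, "score": null}, "avatar": null, "retries": null, "notes": null}
the rest of the Account diff is inert for this question:
  enum Channel (field channel in record Account): symbol URGENT removed -> schema-level compatibility only; this Account value's decode is unchanged
  field retries in record Account: type int64 changed to int32 (its default is dropped) -> schema-level compatibility only; this Account value's decode is unchanged
  field score in record Audit: type float64 changed to string -> schema-level compatibility only; this Account value's decode is unchanged


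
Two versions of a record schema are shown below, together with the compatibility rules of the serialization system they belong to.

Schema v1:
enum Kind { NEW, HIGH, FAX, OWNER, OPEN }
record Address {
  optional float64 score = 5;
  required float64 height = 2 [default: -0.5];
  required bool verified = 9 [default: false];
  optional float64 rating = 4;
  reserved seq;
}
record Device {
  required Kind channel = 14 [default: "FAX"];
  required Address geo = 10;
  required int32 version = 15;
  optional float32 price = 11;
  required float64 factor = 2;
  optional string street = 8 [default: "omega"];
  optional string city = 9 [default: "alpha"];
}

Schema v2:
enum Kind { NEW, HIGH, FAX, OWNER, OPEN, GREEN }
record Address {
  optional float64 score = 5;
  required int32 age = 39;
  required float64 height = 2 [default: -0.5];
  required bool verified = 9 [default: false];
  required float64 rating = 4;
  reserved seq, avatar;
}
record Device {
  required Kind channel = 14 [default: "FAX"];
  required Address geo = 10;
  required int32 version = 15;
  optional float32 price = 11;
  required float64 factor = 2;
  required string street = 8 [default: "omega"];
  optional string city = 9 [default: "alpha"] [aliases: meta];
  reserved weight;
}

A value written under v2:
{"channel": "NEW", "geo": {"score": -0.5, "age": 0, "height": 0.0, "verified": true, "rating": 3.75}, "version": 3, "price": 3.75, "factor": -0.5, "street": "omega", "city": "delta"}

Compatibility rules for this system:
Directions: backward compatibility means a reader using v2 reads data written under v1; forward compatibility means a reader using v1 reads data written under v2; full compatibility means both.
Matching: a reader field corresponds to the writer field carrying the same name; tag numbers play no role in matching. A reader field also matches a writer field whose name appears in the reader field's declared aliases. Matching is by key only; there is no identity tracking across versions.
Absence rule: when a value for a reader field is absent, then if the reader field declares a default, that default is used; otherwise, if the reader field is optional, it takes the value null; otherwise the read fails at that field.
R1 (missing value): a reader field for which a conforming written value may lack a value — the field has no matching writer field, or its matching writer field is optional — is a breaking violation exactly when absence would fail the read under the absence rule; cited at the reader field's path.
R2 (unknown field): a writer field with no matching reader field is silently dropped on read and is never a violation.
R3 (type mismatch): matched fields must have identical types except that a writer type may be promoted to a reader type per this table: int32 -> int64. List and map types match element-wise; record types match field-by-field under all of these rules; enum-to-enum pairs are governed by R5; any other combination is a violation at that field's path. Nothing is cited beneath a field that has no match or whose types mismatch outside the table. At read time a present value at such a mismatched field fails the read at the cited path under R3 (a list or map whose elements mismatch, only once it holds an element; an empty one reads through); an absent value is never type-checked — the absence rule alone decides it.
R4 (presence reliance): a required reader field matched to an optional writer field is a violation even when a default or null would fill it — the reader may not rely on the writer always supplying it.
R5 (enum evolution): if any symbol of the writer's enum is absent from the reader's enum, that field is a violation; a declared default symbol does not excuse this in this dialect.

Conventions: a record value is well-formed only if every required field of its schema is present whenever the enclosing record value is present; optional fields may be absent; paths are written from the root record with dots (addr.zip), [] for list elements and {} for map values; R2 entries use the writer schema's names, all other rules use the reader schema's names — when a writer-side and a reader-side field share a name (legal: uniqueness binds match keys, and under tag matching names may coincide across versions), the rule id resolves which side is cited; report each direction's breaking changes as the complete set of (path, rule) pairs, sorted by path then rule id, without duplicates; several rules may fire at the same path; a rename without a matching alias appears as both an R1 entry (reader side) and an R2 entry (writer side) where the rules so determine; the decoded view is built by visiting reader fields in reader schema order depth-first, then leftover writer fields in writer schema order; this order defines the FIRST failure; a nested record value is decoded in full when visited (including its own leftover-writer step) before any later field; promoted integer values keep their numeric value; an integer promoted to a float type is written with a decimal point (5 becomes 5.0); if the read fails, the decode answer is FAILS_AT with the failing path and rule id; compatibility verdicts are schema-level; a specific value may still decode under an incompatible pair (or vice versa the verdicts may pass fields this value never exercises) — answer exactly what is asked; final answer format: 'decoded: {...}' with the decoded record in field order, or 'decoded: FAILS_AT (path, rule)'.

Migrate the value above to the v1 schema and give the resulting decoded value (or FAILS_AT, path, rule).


decoded: {"channel": "NEW", "geo": {"score": -0.5, "height": 0.0, "verified": true, "rating": 3.75}, "version": 3, "price": 3.75, "factor": -0.5, "street": "omega", "city": "delta"}

the writer's type comes first in each Device pair
decode walk for Device under reader schema v1:
  channel := "NEW"
  geo.score := -0.5
  geo.height := 0.0
  geo.verified := true
  geo.rating := 3.75
  writer geo.age: unmatched, discarded
  version := 3
  price := 3.75
  factor := -0.5
  street := "omega"
  city := "delta"
  => decoded: {"channel": "NEW", "geo": {"score": -0.5, "height": 0.0, "verified": true, "rating": 3.75}, "version": 3, "price": 3.75, "factor": -0.5, "street": "omega", "city": "delta"}
ruling out the remaining Device differences:
  enum Kind (field channel in record Device): symbol GREEN added -> a verdict-level change on Device — the shown value reads the same
  field street in record Device: optional changed to required -> a verdict-level change on Device — the shown value reads the same
  added field age to record Address: required int32, tag 39 (in v2 it sits immediately before height) -> a verdict-level change on Device — the shown value reads the same
  field rating in record Address: optional changed to required -> a verdict-level change on Device — the shown value reads the same


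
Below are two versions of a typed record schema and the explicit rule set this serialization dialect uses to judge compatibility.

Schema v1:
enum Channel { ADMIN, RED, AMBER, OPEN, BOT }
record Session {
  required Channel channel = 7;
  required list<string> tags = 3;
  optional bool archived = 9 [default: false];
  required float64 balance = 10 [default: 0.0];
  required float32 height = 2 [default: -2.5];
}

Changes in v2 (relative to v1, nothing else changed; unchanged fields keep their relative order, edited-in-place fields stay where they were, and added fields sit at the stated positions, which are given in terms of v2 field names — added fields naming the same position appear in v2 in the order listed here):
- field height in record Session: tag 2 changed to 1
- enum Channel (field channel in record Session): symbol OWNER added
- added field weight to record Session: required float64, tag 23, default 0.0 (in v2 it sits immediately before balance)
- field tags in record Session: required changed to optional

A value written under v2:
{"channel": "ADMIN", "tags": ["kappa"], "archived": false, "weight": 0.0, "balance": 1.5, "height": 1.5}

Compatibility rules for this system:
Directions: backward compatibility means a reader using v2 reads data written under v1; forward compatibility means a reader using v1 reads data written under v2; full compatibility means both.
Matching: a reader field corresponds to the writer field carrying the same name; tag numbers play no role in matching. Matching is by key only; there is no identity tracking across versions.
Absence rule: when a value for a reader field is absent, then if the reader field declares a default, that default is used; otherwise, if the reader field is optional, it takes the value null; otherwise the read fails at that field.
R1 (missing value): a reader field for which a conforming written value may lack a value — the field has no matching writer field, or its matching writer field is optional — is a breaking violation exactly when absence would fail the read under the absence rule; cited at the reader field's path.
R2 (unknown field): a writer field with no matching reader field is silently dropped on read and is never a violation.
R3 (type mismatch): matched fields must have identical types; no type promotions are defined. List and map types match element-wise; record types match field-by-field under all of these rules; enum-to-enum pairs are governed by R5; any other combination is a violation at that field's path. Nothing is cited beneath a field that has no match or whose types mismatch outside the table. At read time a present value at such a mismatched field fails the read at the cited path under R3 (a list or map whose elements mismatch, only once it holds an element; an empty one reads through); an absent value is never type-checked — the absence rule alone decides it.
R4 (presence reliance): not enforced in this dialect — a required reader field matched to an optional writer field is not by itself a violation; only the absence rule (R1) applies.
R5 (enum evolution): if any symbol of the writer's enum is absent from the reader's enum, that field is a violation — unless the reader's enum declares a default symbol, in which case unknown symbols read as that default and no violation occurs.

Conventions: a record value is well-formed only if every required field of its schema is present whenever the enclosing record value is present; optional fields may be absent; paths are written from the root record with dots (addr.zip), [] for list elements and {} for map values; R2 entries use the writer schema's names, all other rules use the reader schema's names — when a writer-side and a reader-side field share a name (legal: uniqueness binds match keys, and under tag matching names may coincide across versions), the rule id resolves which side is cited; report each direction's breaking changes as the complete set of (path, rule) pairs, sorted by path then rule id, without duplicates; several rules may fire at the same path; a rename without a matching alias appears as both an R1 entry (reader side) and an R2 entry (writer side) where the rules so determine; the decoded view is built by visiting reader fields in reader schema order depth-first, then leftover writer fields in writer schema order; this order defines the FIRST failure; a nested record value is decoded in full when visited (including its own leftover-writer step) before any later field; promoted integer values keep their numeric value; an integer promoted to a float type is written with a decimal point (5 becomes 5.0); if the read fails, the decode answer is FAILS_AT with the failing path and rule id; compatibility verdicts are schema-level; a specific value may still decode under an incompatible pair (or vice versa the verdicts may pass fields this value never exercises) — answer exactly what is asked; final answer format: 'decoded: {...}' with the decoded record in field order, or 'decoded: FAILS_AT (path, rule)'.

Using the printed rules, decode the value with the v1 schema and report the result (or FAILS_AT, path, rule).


the writer's type comes first in each Session pair
migrating the Session value to v1:
  channel := "ADMIN"
  tags := ["kappa"]
  archived := false
  balance := 1.5
  height := 1.5
  writer weight: no reader field; dropped
  => decoded: {"channel": "ADMIN", "tags": ["kappa"], "archived": false, "balance": 1.5, "height": 1.5}
checking off the Session differences that do not matter here:
  field height in record Session: tag 2 changed to 1 -> inert under this dialect — no rule fires on Session and the result does not move
  enum Channel (field channel in record Session): symbol OWNER added -> shifts the Session verdicts, not this decode
  added field weight to record Session: required float64, tag 23, default 0.0 (in v2 it sits immediately before balance) -> inert under this dialect — no rule fires on Session and the result does not move
  field tags in record Session: required changed to optional -> shifts the Session verdicts, not this decode

decoded: {"channel": "ADMIN", "tags": ["kappa"], "archived": false, "balance": 1.5, "height": 1.5}


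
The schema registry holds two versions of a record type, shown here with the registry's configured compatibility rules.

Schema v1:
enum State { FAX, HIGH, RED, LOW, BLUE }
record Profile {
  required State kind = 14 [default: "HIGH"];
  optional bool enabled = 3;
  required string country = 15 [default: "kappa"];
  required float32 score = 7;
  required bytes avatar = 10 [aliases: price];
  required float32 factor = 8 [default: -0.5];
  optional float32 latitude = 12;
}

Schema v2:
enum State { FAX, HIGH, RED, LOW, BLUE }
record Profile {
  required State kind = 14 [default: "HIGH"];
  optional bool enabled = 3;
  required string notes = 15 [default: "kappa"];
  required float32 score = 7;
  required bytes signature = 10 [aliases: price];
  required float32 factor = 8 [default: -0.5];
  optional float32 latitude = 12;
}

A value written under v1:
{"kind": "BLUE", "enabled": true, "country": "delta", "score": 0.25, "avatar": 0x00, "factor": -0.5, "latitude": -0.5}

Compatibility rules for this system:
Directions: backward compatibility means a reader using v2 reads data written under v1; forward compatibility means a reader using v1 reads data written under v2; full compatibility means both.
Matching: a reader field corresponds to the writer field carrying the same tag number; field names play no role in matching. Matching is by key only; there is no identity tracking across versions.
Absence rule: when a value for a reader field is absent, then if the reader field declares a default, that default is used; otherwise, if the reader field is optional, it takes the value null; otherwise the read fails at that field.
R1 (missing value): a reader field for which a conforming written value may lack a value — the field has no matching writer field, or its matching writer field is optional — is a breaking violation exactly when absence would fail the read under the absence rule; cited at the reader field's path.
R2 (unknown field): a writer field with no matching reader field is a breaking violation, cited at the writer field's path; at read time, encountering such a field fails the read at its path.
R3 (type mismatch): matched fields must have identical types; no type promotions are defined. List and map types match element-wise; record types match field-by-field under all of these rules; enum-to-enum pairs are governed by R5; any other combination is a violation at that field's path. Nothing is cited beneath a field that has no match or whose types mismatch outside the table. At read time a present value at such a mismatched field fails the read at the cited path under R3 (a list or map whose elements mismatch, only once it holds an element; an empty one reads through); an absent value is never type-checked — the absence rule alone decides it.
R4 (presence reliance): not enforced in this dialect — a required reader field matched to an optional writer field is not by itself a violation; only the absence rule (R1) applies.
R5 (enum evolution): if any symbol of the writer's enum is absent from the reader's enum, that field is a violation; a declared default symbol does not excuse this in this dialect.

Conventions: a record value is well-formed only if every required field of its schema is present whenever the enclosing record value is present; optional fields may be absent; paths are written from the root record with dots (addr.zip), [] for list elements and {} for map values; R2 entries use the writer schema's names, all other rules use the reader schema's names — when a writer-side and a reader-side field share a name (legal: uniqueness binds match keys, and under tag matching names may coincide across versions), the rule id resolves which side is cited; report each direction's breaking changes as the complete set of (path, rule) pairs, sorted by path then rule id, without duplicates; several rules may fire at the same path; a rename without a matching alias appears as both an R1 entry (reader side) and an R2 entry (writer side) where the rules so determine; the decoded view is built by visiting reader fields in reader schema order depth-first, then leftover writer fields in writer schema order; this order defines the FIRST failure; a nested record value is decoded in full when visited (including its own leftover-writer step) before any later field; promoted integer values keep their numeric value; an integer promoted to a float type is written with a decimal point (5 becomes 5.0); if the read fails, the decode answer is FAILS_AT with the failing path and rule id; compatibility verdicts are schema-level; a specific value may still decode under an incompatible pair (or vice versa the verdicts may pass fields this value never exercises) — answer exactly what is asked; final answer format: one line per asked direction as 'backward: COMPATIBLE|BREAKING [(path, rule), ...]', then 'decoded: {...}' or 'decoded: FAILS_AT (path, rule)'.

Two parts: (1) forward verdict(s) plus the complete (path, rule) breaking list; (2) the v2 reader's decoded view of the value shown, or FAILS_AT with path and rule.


forward: COMPATIBLE []; decoded: {"kind": "BLUE", "enabled": true, "notes": "delta", "score": 0.25, "signature": 0x00, "factor": -0.5, "latitude": -0.5}

in Profile below, arrows point writer -> reader
forward analysis of Profile with v1 as reader and v2 as writer:
  kind: paired with writer kind (State -> State; writer required)
  enabled: paired with writer enabled (bool -> bool; writer optional)
  country: paired with writer notes (string -> string; writer required)
  score: paired with writer score (float32 -> float32; writer required)
  avatar: paired with writer signature (bytes -> bytes; writer required)
  factor: paired with writer factor (float32 -> float32; writer required)
  latitude: paired with writer latitude (float32 -> float32; writer optional)
  => no violations; forward on Profile: COMPATIBLE
decoding the Profile value with the v2 reader:
  kind := "BLUE"
  enabled := true
  notes := "delta" (from writer country)
  score := 0.25
  signature := 0x00 (from writer avatar)
  factor := -0.5
  latitude := -0.5
  => decoded: {"kind": "BLUE", "enabled": true, "notes": "delta", "score": 0.25, "signature": 0x00, "factor": -0.5, "latitude": -0.5}


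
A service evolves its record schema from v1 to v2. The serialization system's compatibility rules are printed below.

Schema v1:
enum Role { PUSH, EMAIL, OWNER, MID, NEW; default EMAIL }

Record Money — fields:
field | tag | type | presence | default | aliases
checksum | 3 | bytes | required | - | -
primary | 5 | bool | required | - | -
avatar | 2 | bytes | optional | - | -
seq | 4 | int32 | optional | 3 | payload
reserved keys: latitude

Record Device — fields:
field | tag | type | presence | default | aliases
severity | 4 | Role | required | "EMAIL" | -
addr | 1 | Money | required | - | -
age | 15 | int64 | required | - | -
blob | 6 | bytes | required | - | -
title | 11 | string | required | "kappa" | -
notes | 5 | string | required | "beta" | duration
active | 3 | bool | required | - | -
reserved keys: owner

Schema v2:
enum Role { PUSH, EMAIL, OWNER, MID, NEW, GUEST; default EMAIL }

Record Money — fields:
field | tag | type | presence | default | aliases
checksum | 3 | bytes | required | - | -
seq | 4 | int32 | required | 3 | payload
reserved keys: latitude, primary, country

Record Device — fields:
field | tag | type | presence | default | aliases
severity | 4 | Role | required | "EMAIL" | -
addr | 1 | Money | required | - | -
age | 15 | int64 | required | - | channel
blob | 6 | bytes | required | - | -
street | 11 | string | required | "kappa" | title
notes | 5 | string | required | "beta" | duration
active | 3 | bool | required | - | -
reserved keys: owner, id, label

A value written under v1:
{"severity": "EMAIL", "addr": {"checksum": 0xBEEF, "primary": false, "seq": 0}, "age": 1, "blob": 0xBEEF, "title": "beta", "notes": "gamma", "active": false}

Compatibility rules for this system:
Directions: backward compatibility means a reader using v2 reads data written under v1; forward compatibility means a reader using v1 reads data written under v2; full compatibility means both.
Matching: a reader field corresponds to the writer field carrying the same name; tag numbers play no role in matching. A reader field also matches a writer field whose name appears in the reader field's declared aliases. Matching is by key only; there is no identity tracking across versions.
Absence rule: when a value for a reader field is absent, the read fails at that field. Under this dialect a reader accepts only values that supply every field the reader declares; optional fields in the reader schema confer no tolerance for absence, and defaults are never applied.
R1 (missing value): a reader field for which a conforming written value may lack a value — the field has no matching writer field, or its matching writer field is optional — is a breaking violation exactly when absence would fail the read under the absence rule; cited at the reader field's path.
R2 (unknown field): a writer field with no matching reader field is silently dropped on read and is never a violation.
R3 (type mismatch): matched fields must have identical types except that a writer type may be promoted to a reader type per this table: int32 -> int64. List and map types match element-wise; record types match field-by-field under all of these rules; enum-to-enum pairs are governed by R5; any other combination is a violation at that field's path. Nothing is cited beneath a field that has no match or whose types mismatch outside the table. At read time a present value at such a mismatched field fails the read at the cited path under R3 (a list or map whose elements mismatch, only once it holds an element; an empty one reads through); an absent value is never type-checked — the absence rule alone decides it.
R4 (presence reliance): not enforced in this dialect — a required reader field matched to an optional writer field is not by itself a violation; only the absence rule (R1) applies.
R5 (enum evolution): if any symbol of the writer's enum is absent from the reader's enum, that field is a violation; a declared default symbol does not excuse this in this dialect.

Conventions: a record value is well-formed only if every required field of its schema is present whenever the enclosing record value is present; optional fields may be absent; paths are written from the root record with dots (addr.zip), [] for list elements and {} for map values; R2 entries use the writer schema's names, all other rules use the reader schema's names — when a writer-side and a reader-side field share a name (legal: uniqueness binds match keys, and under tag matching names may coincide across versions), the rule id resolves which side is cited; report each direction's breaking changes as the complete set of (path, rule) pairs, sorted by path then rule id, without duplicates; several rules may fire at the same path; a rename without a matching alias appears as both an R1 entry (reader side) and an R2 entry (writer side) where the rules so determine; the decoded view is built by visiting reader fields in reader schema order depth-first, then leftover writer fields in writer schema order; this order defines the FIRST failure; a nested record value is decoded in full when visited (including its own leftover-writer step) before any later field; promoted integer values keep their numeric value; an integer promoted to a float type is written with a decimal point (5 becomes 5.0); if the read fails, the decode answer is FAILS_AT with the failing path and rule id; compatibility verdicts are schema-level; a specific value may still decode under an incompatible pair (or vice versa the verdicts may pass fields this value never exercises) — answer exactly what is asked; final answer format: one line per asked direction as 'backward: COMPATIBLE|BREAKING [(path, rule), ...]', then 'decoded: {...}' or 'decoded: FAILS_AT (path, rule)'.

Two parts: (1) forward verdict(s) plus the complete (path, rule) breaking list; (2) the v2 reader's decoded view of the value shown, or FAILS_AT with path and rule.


forward: BREAKING [(addr.avatar, R1), (addr.primary, R1), (severity, R5), (title, R1)]; decoded: {"severity": "EMAIL", "addr": {"checksum": 0xBEEF, "seq": 0}, "age": 1, "blob": 0xBEEF, "street": "beta", "notes": "gamma", "active": false}

in Device below, arrows point writer -> reader
forward for Device (reader v1, writer v2):
  writer required, Role -> Role: reader severity maps from writer severity
  writer required, Money -> Money: reader addr maps from writer addr
  writer required, int64 -> int64: reader age maps from writer age
  writer required, bytes -> bytes: reader blob maps from writer blob
  title has no writer counterpart
  writer required, string -> string: reader notes maps from writer notes
  writer required, bool -> bool: reader active maps from writer active
  leftover writer field: street
  writer required, bytes -> bytes: reader addr.checksum maps from writer addr.checksum
  addr.primary has no writer counterpart
  addr.avatar has no writer counterpart
  writer required, int32 -> int32: reader addr.seq maps from writer addr.seq
  violation R1 at addr.avatar
  violation R1 at addr.primary
  violation R5 at severity
  violation R1 at title
  => 4 violation(s): forward is BREAKING for Device
decode (reader v2):
  severity := "EMAIL"
  addr.checksum := 0xBEEF
  addr.seq := 0
  writer addr.primary: unmatched, discarded
  age := 1
  blob := 0xBEEF
  street := "beta" (from writer title)
  notes := "gamma"
  active := false
  => decoded: {"severity": "EMAIL", "addr": {"checksum": 0xBEEF, "seq": 0}, "age": 1, "blob": 0xBEEF, "street": "beta", "notes": "gamma", "active": false}


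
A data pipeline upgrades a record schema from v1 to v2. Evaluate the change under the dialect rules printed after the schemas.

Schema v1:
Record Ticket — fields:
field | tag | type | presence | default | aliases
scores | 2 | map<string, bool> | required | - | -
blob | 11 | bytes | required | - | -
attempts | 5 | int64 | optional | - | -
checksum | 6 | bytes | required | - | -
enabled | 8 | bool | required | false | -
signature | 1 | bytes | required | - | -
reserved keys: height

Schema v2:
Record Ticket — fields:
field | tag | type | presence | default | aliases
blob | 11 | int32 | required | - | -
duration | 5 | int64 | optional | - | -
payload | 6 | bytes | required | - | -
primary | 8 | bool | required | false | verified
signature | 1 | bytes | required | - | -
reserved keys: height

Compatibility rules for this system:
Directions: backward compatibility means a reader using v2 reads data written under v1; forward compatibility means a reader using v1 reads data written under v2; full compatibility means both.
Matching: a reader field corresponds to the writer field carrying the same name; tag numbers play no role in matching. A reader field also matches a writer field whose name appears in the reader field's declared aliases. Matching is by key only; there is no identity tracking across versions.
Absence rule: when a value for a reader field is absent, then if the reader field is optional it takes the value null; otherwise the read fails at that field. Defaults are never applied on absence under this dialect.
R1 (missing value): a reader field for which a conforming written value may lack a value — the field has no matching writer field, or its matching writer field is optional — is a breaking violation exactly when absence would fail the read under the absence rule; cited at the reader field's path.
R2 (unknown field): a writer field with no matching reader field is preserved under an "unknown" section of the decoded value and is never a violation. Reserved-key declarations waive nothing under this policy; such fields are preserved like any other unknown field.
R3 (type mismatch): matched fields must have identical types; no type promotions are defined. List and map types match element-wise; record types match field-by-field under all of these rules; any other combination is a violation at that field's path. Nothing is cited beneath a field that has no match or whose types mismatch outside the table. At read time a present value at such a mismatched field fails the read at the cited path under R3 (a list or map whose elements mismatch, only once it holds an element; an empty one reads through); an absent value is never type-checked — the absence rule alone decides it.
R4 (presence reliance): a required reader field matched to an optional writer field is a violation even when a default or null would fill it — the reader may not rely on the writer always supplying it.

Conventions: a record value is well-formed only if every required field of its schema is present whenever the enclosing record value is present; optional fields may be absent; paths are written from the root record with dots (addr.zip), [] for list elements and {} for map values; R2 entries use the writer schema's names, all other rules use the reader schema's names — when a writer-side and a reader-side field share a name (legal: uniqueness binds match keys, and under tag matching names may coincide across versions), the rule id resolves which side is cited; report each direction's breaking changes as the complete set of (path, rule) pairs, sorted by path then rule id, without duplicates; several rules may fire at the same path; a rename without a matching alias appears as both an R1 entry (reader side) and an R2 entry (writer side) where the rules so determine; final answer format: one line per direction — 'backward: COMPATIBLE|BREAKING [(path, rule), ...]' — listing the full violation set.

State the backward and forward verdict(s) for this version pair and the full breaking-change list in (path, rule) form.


arrows below run writer -> reader for Ticket
backward for Ticket (reader v2, writer v1):
  bytes -> int32, writer required: blob aligns to blob
  duration: no writer match
  payload: no writer match
  primary: no writer match
  bytes -> bytes, writer required: signature aligns to signature
  scores (writer side), unknown to reader
  attempts (writer side), unknown to reader
  checksum (writer side), unknown to reader
  enabled (writer side), unknown to reader
  rule R3 violated at blob
  rule R1 violated at payload
  rule R1 violated at primary
  => backward verdict for Ticket: BREAKING, 3 violation(s)
forward for Ticket (reader v1, writer v2):
  scores: no writer match
  int32 -> bytes, writer required: blob aligns to blob
  attempts: no writer match
  checksum: no writer match
  enabled: no writer match
  bytes -> bytes, writer required: signature aligns to signature
  duration (writer side), unknown to reader
  payload (writer side), unknown to reader
  primary (writer side), unknown to reader
  rule R3 violated at blob
  rule R1 violated at checksum
  rule R1 violated at enabled
  rule R1 violated at scores
  => forward verdict for Ticket: BREAKING, 4 violation(s)

backward: BREAKING [(blob, R3), (payload, R1), (primary, R1)]; forward: BREAKING [(blob, R3), (checksum, R1), (enabled, R1), (scores, R1)]
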